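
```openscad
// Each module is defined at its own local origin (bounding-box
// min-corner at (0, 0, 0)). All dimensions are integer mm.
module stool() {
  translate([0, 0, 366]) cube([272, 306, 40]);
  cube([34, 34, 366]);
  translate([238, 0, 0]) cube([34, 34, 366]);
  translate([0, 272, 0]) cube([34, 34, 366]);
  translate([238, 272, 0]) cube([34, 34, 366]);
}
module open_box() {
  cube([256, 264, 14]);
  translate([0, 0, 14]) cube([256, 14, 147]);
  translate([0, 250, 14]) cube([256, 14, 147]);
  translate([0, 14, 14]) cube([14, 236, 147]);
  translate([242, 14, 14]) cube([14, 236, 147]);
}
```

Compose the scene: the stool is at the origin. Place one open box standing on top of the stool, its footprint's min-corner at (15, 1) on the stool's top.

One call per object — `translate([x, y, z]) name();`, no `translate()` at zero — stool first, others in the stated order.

stool();
translate([15, 1, 406]) open_box();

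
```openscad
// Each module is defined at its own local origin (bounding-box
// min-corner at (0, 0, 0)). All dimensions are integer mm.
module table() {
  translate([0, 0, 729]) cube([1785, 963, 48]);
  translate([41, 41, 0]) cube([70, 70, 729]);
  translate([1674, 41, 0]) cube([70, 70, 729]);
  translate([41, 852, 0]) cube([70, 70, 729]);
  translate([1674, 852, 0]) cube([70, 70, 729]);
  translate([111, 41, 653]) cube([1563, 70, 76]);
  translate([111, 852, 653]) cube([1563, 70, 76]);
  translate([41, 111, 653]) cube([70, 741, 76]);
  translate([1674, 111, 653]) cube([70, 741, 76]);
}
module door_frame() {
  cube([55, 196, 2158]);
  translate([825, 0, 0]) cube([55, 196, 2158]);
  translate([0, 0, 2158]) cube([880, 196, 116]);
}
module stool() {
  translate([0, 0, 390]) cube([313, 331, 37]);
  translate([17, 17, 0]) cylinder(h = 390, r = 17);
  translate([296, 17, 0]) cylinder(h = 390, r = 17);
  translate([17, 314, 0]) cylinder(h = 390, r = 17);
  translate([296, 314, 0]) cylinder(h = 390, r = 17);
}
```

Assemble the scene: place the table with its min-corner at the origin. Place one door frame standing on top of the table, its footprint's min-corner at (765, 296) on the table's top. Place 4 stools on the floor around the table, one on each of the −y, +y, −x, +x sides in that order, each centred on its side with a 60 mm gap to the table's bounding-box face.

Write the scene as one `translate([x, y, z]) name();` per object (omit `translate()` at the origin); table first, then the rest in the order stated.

table();
translate([765, 296, 777]) door_frame();
translate([736, -391, 0]) stool();
translate([736, 1023, 0]) stool();
translate([-373, 316, 0]) stool();
translate([1845, 316, 0]) stool();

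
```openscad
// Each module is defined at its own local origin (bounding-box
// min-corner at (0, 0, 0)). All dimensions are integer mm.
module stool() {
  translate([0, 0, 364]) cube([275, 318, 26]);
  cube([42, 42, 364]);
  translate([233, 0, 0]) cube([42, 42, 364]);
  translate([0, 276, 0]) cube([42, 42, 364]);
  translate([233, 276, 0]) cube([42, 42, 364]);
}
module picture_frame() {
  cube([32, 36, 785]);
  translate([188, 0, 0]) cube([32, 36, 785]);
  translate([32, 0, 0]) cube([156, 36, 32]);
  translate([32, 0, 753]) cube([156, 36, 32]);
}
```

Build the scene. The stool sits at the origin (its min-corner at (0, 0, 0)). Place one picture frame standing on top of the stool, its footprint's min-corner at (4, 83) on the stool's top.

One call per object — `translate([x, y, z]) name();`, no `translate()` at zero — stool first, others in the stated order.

stool();
translate([4, 83, 390]) picture_frame();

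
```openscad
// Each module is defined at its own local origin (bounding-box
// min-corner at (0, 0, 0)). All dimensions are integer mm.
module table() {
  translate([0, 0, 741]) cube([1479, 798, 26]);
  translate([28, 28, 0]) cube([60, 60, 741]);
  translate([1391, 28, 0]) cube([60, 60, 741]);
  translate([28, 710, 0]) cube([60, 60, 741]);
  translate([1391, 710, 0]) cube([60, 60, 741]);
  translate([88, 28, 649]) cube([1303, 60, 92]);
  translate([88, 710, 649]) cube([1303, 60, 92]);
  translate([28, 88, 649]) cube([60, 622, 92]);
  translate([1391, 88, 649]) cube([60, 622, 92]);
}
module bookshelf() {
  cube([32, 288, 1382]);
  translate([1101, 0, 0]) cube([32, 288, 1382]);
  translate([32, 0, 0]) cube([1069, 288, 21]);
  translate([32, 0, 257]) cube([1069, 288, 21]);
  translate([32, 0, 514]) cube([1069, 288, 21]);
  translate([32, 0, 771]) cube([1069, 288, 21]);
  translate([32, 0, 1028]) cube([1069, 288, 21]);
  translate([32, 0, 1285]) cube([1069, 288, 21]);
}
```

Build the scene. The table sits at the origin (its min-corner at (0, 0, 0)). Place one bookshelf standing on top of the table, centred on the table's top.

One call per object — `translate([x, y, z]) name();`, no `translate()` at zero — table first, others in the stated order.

table();
translate([173, 255, 767]) bookshelf();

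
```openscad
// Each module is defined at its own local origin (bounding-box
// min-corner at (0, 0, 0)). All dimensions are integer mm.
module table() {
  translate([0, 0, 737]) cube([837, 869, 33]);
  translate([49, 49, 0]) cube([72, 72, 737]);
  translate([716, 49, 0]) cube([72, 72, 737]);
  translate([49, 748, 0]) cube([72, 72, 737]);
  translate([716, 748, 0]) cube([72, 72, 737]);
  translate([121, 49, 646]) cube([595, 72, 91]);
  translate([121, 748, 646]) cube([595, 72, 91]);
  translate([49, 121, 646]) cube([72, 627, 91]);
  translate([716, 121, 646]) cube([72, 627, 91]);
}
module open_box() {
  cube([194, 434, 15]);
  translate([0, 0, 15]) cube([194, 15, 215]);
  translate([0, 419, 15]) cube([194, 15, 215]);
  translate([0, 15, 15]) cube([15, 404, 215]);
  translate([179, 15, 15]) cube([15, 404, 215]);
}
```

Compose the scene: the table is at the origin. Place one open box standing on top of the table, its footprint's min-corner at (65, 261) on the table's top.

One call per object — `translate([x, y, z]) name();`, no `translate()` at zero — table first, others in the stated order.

table();
translate([65, 261, 770]) open_box();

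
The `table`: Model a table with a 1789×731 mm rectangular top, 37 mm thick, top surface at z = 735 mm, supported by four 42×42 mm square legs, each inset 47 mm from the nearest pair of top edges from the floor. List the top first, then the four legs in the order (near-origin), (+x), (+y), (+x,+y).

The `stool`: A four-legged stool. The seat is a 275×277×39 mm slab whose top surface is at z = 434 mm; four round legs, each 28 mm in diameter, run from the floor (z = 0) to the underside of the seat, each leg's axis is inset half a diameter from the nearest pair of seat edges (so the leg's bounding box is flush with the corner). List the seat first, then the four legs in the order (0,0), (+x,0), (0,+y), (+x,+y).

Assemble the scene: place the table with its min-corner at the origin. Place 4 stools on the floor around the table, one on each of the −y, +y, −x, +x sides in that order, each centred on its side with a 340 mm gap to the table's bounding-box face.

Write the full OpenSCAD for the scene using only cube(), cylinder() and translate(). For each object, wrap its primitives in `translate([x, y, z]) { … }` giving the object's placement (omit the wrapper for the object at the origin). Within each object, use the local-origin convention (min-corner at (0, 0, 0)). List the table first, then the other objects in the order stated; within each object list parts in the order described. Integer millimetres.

translate([0, 0, 698]) cube([1789, 731, 37]);
translate([47, 47, 0]) cube([42, 42, 698]);
translate([1700, 47, 0]) cube([42, 42, 698]);
translate([47, 642, 0]) cube([42, 42, 698]);
translate([1700, 642, 0]) cube([42, 42, 698]);
translate([757, -617, 0]) {
  translate([0, 0, 395]) cube([275, 277, 39]);
  translate([14, 14, 0]) cylinder(h = 395, r = 14);
  translate([261, 14, 0]) cylinder(h = 395, r = 14);
  translate([14, 263, 0]) cylinder(h = 395, r = 14);
  translate([261, 263, 0]) cylinder(h = 395, r = 14);
}
translate([757, 1071, 0]) {
  translate([0, 0, 395]) cube([275, 277, 39]);
  translate([14, 14, 0]) cylinder(h = 395, r = 14);
  translate([261, 14, 0]) cylinder(h = 395, r = 14);
  translate([14, 263, 0]) cylinder(h = 395, r = 14);
  translate([261, 263, 0]) cylinder(h = 395, r = 14);
}
translate([-615, 227, 0]) {
  translate([0, 0, 395]) cube([275, 277, 39]);
  translate([14, 14, 0]) cylinder(h = 395, r = 14);
  translate([261, 14, 0]) cylinder(h = 395, r = 14);
  translate([14, 263, 0]) cylinder(h = 395, r = 14);
  translate([261, 263, 0]) cylinder(h = 395, r = 14);
}
translate([2129, 227, 0]) {
  translate([0, 0, 395]) cube([275, 277, 39]);
  translate([14, 14, 0]) cylinder(h = 395, r = 14);
  translate([261, 14, 0]) cylinder(h = 395, r = 14);
  translate([14, 263, 0]) cylinder(h = 395, r = 14);
  translate([261, 263, 0]) cylinder(h = 395, r = 14);
}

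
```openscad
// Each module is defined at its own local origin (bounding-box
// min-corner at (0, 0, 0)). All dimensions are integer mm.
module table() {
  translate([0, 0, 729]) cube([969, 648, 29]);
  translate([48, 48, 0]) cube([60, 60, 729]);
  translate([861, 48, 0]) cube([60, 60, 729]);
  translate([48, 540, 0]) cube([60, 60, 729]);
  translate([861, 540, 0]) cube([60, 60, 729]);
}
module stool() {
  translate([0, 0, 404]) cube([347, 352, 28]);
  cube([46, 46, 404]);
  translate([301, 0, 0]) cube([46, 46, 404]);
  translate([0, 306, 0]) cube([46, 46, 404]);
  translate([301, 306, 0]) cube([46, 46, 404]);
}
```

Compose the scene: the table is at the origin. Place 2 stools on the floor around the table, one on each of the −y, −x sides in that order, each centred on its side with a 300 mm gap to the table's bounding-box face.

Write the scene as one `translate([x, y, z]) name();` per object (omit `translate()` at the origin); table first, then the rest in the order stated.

table();
translate([311, -652, 0]) stool();
translate([-647, 148, 0]) stool();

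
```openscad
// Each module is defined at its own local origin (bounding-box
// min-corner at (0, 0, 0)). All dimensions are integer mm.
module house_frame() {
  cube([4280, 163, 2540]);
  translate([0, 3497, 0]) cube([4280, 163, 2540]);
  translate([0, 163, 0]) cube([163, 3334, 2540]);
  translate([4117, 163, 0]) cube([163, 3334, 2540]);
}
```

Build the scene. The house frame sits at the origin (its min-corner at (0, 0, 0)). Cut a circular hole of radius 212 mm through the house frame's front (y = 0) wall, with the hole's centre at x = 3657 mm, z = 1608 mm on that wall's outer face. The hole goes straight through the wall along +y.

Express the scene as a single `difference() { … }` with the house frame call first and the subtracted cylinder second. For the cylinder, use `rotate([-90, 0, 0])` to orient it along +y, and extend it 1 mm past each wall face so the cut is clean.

difference() {
  house_frame();
  translate([3657, -1, 1608]) rotate([-90, 0, 0]) cylinder(h = 165, r = 212);
}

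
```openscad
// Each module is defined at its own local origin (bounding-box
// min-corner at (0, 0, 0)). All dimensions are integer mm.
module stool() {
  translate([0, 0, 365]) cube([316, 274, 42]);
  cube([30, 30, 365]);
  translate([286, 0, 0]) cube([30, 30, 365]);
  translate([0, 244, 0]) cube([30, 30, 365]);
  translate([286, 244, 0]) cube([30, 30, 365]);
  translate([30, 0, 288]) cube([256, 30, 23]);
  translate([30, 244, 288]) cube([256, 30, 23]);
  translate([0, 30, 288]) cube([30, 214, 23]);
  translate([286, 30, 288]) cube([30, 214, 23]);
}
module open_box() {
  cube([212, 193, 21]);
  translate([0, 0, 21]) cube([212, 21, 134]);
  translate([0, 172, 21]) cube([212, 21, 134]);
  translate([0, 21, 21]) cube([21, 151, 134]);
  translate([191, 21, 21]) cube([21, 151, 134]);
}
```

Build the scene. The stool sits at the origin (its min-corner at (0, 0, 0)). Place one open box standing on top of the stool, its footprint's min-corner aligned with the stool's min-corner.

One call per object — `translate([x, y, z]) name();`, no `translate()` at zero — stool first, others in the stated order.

stool();
translate([0, 0, 407]) open_box();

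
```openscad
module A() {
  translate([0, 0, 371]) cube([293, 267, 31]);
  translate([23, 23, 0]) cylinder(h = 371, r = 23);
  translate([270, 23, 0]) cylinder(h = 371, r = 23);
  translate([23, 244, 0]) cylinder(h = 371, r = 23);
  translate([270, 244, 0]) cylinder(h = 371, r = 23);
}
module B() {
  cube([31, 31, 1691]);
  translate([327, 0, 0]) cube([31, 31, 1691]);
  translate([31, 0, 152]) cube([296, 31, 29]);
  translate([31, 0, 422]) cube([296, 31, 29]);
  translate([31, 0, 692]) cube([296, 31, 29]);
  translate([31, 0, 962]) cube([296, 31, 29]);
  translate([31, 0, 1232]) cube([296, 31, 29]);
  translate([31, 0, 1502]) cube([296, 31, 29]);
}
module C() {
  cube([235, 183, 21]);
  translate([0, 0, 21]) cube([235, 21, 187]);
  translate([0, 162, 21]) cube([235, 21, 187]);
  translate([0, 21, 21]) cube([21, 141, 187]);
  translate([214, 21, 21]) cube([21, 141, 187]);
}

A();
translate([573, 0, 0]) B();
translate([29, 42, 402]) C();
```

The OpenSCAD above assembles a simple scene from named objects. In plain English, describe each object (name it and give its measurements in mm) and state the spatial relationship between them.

A is a four-legged stool. The seat is a 293×267×31 mm slab whose top surface is at z = 402 mm; four round legs, each 46 mm in diameter, run from the floor (z = 0) to the underside of the seat, each leg's axis is inset half a diameter from the nearest pair of seat edges (so the leg's bounding box is flush with the corner).

B is a wooden ladder with two side rails of 31×31 mm section and 1691 mm height, set 358 mm apart overall. Between them run 6 rectangular rungs (31 mm deep, 29 mm thick), front faces flush with the rails' −y face. The bottom of the first rung is 152 mm above the floor and each subsequent rung is 270 mm higher than the one below.

C is an open-topped rectangular box: outside dimensions 235×183×208 mm, with a uniform wall and base thickness of 21 mm. The base is a full 235×183 slab on the floor; four walls sit on top of the base. The front and back walls (the −y and +y sides) span the full width; the two side walls fit between them.

The ladder is on the floor beside the stool on its +x side. The open box is on top of the stool, centred.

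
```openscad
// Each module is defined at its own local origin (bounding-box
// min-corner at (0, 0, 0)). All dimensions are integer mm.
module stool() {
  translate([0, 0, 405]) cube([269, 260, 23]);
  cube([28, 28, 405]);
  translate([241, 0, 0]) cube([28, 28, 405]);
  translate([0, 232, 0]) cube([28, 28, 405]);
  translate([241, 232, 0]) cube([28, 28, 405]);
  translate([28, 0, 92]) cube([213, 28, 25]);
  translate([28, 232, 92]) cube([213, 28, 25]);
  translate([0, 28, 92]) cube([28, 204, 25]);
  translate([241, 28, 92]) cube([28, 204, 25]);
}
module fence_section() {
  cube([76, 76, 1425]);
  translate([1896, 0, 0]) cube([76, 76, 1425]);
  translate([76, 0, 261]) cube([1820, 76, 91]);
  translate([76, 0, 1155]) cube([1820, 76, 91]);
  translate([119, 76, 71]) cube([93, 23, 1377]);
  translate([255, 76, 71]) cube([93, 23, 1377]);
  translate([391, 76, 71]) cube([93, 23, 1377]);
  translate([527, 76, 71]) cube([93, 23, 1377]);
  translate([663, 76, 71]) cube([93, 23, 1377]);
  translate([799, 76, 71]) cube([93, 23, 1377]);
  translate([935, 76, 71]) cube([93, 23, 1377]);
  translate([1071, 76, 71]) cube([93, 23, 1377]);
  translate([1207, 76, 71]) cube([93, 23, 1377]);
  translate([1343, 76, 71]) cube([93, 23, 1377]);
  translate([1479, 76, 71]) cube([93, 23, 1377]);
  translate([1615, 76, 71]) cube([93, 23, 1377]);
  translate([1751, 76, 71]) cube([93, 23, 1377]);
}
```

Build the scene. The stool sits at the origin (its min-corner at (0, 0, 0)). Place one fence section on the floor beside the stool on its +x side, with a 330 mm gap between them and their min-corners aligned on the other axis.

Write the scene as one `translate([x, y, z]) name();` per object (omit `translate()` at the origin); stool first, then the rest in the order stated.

stool();
translate([599, 0, 0]) fence_section();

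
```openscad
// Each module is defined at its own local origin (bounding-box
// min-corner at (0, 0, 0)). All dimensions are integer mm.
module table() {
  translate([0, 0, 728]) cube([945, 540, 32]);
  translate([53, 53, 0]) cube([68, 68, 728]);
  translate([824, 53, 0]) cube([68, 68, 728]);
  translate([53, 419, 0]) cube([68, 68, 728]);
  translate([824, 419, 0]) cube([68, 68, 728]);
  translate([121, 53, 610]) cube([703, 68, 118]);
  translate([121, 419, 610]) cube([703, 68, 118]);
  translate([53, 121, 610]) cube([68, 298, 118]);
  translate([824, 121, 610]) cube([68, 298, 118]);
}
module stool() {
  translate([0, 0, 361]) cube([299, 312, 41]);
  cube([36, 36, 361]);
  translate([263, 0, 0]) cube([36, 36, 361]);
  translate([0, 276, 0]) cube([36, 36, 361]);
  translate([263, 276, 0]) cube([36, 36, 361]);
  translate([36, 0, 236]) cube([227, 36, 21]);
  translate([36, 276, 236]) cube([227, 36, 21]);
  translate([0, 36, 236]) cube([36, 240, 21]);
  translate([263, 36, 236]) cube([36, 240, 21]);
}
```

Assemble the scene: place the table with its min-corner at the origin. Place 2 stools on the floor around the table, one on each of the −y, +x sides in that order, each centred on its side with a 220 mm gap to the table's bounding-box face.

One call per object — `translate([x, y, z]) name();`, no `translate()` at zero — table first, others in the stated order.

table();
translate([323, -532, 0]) stool();
translate([1165, 114, 0]) stool();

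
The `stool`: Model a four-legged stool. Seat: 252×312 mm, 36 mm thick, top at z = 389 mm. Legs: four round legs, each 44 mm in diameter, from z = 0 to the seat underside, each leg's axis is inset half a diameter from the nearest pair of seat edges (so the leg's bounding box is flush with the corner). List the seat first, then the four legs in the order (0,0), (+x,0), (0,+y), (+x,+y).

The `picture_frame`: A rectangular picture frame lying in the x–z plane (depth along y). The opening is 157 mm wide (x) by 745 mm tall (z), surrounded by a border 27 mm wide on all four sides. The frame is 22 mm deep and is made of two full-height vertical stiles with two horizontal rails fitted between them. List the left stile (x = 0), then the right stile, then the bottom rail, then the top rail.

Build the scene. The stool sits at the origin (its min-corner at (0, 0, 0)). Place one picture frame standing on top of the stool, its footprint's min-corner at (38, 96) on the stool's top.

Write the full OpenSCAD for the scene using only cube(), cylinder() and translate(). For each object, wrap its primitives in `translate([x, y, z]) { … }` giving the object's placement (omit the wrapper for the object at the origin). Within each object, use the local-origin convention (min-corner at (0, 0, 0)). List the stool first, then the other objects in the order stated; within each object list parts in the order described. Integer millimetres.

translate([0, 0, 353]) cube([252, 312, 36]);
translate([22, 22, 0]) cylinder(h = 353, r = 22);
translate([230, 22, 0]) cylinder(h = 353, r = 22);
translate([22, 290, 0]) cylinder(h = 353, r = 22);
translate([230, 290, 0]) cylinder(h = 353, r = 22);
translate([38, 96, 389]) {
  cube([27, 22, 799]);
  translate([184, 0, 0]) cube([27, 22, 799]);
  translate([27, 0, 0]) cube([157, 22, 27]);
  translate([27, 0, 772]) cube([157, 22, 27]);
}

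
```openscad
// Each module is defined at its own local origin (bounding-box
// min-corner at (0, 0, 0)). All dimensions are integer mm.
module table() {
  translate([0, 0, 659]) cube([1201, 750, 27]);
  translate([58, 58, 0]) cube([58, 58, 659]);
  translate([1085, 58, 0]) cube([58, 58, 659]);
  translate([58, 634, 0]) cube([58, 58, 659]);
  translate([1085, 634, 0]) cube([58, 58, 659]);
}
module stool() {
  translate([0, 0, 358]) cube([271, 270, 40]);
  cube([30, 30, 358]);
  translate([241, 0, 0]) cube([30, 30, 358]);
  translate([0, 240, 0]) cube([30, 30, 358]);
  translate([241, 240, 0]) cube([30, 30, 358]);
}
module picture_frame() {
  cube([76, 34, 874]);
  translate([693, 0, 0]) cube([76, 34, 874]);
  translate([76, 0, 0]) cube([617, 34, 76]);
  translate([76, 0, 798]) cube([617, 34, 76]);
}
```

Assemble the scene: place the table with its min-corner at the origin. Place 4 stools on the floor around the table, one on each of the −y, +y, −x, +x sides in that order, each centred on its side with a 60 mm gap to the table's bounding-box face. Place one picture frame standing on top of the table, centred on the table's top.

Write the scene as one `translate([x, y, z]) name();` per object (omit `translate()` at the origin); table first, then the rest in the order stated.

table();
translate([465, -330, 0]) stool();
translate([465, 810, 0]) stool();
translate([-331, 240, 0]) stool();
translate([1261, 240, 0]) stool();
translate([216, 358, 686]) picture_frame();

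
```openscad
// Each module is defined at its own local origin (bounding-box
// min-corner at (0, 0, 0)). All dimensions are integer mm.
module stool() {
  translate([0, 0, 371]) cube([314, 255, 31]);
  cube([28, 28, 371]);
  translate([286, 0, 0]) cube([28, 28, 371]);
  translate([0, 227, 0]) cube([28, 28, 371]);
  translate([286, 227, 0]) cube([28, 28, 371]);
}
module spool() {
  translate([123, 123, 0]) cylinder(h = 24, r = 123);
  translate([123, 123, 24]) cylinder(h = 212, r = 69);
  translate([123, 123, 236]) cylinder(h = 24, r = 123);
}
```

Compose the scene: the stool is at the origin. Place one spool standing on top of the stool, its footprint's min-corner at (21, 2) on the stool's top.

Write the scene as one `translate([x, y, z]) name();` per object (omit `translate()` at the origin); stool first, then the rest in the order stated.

stool();
translate([21, 2, 402]) spool();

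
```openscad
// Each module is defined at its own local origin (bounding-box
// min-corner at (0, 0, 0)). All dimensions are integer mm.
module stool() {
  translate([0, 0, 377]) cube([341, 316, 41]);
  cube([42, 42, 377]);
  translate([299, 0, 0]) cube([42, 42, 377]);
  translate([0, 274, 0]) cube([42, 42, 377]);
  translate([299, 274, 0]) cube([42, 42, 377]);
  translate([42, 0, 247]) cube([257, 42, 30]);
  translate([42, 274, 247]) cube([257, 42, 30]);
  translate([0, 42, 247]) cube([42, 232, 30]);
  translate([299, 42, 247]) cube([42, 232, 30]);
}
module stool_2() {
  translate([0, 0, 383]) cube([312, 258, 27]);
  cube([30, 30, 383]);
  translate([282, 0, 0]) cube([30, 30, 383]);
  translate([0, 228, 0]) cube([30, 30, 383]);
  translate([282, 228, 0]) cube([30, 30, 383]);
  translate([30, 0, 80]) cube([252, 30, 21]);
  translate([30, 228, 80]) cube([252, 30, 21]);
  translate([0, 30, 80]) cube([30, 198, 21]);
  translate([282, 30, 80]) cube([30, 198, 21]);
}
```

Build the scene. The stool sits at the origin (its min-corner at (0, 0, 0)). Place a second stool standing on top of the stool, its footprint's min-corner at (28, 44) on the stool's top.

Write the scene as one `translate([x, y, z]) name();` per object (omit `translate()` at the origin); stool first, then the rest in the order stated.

stool();
translate([28, 44, 418]) stool_2();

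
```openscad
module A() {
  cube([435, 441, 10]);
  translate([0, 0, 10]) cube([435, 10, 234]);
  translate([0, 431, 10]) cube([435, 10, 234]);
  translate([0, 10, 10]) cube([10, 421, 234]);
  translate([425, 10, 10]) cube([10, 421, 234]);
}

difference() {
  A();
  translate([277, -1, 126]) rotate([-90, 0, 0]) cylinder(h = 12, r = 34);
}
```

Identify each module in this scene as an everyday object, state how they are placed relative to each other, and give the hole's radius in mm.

A is an open box. The open box has a circular hole through its front wall. The hole's radius is 34 mm.

The subtracted cylinder has r = 34 mm.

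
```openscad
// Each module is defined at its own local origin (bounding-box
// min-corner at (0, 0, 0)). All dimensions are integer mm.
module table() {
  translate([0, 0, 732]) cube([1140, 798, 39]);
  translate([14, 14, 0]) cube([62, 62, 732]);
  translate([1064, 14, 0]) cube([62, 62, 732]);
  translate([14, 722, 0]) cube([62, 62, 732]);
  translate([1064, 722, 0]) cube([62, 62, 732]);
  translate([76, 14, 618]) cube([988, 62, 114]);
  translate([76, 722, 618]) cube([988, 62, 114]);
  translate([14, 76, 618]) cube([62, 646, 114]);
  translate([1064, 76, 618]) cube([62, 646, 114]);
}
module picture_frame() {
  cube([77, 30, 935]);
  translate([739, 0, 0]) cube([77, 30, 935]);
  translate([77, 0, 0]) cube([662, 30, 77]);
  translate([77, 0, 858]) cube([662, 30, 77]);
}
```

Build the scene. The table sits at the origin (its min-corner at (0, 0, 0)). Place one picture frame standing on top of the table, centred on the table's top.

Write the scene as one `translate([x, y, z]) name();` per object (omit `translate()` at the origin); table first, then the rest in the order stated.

table();
translate([162, 384, 771]) picture_frame();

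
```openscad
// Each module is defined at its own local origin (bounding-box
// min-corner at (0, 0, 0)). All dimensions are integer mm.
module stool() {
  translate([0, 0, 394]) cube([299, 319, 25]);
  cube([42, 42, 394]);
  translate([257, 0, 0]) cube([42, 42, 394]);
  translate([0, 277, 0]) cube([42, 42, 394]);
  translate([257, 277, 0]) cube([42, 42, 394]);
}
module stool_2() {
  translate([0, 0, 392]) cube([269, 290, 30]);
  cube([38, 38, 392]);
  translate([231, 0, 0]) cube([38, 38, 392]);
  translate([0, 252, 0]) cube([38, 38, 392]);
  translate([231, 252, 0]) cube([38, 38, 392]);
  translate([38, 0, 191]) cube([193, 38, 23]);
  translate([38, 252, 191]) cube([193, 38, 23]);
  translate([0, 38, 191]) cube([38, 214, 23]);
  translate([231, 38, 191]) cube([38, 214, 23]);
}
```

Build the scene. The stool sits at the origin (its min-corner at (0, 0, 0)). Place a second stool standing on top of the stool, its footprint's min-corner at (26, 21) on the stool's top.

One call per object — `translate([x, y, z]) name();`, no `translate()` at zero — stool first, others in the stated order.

stool();
translate([26, 21, 419]) stool_2();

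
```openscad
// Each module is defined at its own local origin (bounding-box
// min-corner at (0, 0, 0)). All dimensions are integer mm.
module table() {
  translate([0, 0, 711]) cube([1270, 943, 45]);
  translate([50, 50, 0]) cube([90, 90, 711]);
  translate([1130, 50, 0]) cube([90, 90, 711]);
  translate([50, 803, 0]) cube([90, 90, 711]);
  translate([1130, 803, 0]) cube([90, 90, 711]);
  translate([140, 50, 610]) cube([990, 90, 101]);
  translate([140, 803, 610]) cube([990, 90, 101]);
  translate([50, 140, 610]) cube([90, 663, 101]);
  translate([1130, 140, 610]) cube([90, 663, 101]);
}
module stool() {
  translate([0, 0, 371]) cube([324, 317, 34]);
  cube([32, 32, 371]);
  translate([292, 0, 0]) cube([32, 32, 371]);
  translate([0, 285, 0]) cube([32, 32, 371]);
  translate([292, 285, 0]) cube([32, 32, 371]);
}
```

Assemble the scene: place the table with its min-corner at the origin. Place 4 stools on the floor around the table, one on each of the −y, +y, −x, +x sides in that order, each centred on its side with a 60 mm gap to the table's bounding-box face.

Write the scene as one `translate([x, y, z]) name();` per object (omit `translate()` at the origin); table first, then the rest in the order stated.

table();
translate([473, -377, 0]) stool();
translate([473, 1003, 0]) stool();
translate([-384, 313, 0]) stool();
translate([1330, 313, 0]) stool();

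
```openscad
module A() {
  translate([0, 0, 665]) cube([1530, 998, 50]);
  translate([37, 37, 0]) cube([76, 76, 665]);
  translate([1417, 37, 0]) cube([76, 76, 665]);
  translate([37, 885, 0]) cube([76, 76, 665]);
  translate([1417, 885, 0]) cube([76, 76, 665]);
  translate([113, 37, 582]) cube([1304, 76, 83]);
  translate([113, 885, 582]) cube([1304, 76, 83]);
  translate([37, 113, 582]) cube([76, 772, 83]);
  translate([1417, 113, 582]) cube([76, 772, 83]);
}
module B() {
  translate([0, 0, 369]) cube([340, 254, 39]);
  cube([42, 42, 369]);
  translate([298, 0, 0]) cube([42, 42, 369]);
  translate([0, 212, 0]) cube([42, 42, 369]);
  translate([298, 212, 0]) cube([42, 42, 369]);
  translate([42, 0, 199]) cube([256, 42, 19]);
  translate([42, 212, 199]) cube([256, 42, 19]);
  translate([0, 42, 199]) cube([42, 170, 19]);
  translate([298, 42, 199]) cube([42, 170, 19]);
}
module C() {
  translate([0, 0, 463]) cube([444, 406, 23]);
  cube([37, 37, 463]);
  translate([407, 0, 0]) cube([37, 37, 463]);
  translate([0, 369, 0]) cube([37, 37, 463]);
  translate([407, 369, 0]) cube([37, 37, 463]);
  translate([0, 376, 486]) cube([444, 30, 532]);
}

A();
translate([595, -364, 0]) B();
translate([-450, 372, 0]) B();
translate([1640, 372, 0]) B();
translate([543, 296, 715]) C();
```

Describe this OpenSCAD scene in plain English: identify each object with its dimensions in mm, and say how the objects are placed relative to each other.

A is a rectangular dining table. The top is 1530×998×50 mm with its upper surface at z = 715 mm. It stands on four 76×76 mm square legs, each inset 37 mm from the nearest pair of top edges, running from the floor to the underside of the top. Four apron rails, 76 mm thick and 83 mm tall, run between adjacent legs with their top edges flush with the underside of the top and their outer faces flush with the legs' outer faces.

B is a four-legged stool. The seat is a 340×254×39 mm slab whose top surface is at z = 408 mm; four square legs, each 42×42 mm in cross-section, run from the floor (z = 0) to the underside of the seat, each flush with a corner of the seat. Four stretchers, 42 mm wide and 19 mm tall, connect adjacent legs with their undersides at z = 199 mm, each running between the inner faces of the legs it joins and aligned with the legs' outer faces on the other axis.

C is a chair: 444×406 mm seat, 23 mm thick, top at z = 486 mm, on four 37 mm square corner legs flush with the seat edges. A 30 mm thick backrest slab spans the full seat width, extending 532 mm above the seat top, its back face flush with the seat's +y edge.

Three stools sit around the table at the −y, −x, +x sides. The chair is on top of the table, centred.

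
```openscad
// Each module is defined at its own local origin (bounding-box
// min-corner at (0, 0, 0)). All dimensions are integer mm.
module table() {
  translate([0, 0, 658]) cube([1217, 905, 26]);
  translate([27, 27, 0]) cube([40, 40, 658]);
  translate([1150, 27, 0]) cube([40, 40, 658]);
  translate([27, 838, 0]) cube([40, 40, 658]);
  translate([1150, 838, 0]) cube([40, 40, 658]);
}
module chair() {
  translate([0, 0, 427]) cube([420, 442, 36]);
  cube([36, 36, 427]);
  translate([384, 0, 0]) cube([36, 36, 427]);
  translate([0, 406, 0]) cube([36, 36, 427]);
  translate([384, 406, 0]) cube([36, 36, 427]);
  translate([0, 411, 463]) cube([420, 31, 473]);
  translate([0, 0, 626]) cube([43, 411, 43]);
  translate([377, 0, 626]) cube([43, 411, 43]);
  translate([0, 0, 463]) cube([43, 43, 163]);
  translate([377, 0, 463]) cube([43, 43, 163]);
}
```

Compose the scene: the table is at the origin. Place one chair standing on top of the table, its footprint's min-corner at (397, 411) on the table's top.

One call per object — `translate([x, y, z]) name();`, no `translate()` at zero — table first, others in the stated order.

table();
translate([397, 411, 684]) chair();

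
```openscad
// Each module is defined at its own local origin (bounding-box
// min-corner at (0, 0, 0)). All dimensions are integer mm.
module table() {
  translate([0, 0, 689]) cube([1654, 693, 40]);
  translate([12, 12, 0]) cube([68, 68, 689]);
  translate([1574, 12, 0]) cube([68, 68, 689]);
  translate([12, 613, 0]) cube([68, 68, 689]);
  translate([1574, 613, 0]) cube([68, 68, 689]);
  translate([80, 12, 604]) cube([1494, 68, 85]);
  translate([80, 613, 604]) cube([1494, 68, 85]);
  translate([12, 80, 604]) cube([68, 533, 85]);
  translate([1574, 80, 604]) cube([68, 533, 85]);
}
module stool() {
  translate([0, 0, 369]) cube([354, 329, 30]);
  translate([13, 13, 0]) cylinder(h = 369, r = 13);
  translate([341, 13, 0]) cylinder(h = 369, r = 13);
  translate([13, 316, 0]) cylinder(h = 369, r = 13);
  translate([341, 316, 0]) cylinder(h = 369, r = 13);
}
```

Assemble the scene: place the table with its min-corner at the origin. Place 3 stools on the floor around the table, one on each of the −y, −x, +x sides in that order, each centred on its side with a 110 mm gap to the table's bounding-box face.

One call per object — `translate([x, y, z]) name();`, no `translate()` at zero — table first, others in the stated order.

table();
translate([650, -439, 0]) stool();
translate([-464, 182, 0]) stool();
translate([1764, 182, 0]) stool();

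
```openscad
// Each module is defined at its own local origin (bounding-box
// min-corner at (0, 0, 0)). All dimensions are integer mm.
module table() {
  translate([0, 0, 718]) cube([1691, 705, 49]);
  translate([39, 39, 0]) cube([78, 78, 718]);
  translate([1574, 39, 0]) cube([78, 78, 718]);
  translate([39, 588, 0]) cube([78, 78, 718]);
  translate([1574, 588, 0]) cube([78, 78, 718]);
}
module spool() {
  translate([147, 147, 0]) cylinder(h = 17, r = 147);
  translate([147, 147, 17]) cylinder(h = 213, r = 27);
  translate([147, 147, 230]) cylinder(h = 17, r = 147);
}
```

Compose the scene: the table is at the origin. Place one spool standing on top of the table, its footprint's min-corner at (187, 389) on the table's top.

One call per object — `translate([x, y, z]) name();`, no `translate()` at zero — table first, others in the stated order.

table();
translate([187, 389, 767]) spool();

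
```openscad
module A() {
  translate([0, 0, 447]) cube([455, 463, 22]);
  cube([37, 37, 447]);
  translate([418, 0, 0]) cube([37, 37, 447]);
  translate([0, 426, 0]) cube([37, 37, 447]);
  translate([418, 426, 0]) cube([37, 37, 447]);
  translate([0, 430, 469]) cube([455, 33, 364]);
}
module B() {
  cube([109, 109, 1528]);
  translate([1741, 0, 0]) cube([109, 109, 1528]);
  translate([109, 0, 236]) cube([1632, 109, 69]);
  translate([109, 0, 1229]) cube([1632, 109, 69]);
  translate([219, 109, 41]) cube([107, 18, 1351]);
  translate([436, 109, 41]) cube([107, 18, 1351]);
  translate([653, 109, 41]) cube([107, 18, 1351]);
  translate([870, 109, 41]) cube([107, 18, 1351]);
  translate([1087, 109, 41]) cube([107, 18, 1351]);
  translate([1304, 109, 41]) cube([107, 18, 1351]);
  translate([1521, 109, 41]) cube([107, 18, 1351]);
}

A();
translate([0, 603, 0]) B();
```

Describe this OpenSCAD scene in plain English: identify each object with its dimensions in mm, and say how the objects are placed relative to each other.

A is a chair. The seat is a 455×463×22 mm slab with its top at z = 469 mm, on four 37×37 mm corner legs (flush with the seat edges, standing on z = 0). A flat backrest 33 mm thick, 364 mm tall, spans the full seat width and rises from the seat top along its +y edge, rear face flush with the rear of the seat.

B is a fence section. Two 109×109 mm posts, 1528 mm tall, stand on the floor with a clear span of 1632 mm between their inner faces. Two horizontal rails of 109×69 mm section span the gap between the posts with their undersides at z = 236 mm and z = 1229 mm, flush with the posts' −y face. 7 pickets, each 107 mm wide, 18 mm thick and 1351 mm tall, are fixed to the +y face of the rails with their bottoms at z = 41 mm, evenly spaced across the span with equal gaps (rounded down to the nearest mm) at the −x end and between each pair — any rounding remainder accumulates at the +x end.

The fence section is on the floor beside the chair on its +y side.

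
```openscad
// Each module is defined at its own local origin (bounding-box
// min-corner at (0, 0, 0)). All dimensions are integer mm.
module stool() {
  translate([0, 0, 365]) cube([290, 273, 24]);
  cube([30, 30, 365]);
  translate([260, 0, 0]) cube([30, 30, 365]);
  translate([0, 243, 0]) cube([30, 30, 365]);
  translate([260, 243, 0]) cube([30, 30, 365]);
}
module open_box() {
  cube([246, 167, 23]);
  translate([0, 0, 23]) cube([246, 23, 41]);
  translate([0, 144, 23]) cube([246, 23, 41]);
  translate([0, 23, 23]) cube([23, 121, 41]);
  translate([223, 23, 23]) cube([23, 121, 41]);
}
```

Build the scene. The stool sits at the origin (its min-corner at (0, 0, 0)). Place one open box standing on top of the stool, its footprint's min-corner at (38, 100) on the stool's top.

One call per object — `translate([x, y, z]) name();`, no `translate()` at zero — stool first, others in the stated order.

stool();
translate([38, 100, 389]) open_box();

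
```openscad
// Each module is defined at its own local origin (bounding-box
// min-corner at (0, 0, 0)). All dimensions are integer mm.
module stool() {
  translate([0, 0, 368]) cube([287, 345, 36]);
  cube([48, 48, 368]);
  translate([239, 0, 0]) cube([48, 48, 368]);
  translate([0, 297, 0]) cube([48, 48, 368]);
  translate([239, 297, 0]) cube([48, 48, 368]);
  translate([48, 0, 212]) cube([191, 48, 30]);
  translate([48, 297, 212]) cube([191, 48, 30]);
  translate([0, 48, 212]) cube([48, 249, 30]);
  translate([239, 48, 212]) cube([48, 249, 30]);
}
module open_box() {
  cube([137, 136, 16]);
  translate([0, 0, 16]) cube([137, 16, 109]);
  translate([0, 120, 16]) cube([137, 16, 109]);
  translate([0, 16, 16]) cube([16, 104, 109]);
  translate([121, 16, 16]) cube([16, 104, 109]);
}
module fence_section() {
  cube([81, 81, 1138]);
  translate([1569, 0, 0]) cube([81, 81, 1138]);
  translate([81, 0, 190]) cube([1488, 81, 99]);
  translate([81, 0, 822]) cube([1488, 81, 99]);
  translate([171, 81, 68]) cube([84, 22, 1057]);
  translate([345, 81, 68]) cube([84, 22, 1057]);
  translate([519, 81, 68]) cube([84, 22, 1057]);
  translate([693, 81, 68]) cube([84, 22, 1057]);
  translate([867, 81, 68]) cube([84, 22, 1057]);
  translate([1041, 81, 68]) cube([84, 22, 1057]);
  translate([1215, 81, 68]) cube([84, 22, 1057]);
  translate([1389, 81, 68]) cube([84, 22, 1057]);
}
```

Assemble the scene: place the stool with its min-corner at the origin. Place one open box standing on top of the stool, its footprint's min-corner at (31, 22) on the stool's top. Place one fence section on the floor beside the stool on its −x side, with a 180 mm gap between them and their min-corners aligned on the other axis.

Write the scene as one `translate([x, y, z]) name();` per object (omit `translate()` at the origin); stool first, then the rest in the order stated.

stool();
translate([31, 22, 404]) open_box();
translate([-1830, 0, 0]) fence_section();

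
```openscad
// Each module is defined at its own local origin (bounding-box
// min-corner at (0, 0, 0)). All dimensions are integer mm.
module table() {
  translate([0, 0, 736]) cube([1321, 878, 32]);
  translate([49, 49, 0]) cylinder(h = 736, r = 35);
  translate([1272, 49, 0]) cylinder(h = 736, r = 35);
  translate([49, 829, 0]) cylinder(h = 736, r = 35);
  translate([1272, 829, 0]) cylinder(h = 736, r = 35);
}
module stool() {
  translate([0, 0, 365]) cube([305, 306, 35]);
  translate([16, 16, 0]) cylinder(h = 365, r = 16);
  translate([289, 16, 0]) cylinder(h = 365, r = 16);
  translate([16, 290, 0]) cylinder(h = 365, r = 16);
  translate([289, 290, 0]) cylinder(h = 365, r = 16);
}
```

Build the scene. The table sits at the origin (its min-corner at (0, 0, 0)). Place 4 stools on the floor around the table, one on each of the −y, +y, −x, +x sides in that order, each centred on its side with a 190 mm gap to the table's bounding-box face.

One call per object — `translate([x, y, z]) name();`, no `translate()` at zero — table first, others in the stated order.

table();
translate([508, -496, 0]) stool();
translate([508, 1068, 0]) stool();
translate([-495, 286, 0]) stool();
translate([1511, 286, 0]) stool();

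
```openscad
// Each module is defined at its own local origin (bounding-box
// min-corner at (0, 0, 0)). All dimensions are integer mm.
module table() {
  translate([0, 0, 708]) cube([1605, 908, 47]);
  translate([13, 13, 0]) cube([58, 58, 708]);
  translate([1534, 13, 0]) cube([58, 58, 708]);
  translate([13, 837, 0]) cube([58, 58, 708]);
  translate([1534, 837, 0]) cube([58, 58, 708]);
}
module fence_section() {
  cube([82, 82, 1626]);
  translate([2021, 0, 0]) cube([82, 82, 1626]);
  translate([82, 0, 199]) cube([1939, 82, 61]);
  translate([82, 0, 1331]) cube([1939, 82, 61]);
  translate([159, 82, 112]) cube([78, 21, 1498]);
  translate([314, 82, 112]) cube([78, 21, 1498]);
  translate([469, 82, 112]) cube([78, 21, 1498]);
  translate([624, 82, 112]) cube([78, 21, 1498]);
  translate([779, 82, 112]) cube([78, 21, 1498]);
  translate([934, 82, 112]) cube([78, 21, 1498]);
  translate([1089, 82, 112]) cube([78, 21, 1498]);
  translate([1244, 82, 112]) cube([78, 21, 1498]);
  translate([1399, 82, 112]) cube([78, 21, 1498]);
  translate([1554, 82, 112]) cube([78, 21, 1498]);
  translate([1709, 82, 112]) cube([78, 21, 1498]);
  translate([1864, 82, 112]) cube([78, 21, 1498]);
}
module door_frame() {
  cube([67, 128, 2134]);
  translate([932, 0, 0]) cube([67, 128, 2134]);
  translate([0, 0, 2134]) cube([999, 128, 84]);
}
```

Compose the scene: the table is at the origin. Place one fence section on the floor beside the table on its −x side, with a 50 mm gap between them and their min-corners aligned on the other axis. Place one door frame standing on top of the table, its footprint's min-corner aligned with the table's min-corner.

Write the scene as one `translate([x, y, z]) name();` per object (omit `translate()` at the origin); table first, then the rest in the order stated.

table();
translate([-2153, 0, 0]) fence_section();
translate([0, 0, 755]) door_frame();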